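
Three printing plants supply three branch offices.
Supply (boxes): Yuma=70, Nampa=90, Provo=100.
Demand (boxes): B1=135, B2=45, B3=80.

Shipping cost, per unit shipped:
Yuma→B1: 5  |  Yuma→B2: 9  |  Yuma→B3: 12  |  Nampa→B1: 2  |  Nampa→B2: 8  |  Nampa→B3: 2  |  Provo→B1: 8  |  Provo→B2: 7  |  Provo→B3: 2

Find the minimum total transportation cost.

930

Optimal allocation:
  Yuma–B1: 45 boxes
  Yuma–B2: 25 boxes
  Nampa–B1: 90 boxes
  Provo–B2: 20 boxes
  Provo–B3: 80 boxes
Total cost = 930.
(Supply check: Yuma ships 70; Nampa ships 90; Provo ships 100.)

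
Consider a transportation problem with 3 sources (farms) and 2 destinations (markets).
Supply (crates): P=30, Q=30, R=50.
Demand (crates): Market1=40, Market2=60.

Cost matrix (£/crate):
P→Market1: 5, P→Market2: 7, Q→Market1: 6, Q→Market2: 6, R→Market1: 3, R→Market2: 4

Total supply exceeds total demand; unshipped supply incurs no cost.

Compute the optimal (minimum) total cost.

460

An optimal shipping plan:
  P->Market1: 20 crates
  Q->Market2: 30 crates
  R->Market1: 20 crates
  R->Market2: 30 crates
Total cost = £460.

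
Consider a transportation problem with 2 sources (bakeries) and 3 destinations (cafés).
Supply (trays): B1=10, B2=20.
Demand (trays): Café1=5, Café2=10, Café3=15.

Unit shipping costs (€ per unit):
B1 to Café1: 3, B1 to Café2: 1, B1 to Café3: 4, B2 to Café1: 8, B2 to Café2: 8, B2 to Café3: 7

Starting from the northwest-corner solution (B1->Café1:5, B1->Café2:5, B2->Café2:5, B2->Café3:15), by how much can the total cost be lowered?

Current plan cost = 5·3 + 5·1 + 5·8 + 15·7 = €165.
Optimal plan:
  B1->Café2: 10 × €1 = €10
  B2->Café1: 5 × €8 = €40
  B2->Café3: 15 × €7 = €105
Optimal cost = €155.
Saving = 165 − 155 = €10.

10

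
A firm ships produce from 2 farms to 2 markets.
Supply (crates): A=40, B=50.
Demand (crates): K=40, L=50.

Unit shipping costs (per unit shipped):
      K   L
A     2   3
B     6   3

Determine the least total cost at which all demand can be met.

Optimal allocation:
  A->K: 40 × 2 = 80
  B->L: 50 × 3 = 150
Total = 80 + 150 = 230.
(Supply check: A ships 40; B ships 50.)

230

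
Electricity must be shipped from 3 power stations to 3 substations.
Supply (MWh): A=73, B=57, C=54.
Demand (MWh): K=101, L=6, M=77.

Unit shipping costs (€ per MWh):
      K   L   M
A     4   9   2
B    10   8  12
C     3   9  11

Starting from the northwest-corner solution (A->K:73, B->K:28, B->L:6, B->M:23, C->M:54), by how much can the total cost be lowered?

Current plan cost = 73·4 + 28·10 + 6·8 + 23·12 + 54·11 = €1490.
Optimal plan:
  A→M: 73 × €2 = €146
  B→K: 47 × €10 = €470
  B→L: 6 × €8 = €48
  B→M: 4 × €12 = €48
  C→K: 54 × €3 = €162
Optimal cost = €874.
Saving = 1490 − 874 = €616.

616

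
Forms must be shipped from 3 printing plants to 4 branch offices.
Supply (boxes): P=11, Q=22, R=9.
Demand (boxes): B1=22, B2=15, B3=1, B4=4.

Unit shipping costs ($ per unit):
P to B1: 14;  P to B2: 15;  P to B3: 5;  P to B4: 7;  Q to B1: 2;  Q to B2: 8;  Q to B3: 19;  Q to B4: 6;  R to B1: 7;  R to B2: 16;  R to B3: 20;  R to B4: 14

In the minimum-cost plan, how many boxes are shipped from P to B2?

The minimum-cost plan:
  P→B2: 6 × $15 = $90
  P→B3: 1 × $5 = $5
  P→B4: 4 × $7 = $28
  Q→B1: 13 × $2 = $26
  Q→B2: 9 × $8 = $72
  R→B1: 9 × $7 = $63
Total cost = $284.
So P→B2 carries 6 boxes.

6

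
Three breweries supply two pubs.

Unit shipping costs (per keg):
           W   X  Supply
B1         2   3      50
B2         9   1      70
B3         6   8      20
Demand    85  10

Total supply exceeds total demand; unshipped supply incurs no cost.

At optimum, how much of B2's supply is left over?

45

An optimal plan:
  B1 to W: 50 kegs
  B2 to W: 15 kegs
  B2 to X: 10 kegs
  B3 to W: 20 kegs
Total cost = 365.
B2 ships 25 of its 70, leaving 45.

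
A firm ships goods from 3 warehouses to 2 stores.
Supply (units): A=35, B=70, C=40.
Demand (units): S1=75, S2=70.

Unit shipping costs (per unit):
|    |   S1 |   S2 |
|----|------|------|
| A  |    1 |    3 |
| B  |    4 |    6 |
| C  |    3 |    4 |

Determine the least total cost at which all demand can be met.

535

Optimal allocation:
  A to S1: 35 units
  B to S1: 40 units
  B to S2: 30 units
  C to S2: 40 units
Total cost = 535.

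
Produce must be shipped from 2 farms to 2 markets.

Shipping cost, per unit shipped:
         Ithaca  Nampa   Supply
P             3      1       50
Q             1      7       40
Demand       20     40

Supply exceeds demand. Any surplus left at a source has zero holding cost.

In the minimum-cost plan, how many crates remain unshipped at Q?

20

Minimum-cost shipments:
  P to Nampa: 40 × 1 = 40
  Q to Ithaca: 20 × 1 = 20
Total cost = 60.
Q ships 20 of its 40, leaving 20.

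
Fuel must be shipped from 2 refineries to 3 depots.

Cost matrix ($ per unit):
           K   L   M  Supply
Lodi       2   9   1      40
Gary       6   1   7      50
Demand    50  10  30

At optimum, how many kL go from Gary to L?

10

Optimal shipments:
  Lodi→K: 10 × $2 = $20
  Lodi→M: 30 × $1 = $30
  Gary→K: 40 × $6 = $240
  Gary→L: 10 × $1 = $10
Total cost = $300.
So Gary→L carries 10 kL.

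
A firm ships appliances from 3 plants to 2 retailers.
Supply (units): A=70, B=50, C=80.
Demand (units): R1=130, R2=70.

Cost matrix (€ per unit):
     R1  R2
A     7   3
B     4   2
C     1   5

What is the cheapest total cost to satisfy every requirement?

Optimal allocation:
  A→R2: 70 × €3 = €210
  B→R1: 50 × €4 = €200
  C→R1: 80 × €1 = €80
Total = 210 + 200 + 80 = €490.
(Supply check: A ships 70; B ships 50; C ships 80.)

490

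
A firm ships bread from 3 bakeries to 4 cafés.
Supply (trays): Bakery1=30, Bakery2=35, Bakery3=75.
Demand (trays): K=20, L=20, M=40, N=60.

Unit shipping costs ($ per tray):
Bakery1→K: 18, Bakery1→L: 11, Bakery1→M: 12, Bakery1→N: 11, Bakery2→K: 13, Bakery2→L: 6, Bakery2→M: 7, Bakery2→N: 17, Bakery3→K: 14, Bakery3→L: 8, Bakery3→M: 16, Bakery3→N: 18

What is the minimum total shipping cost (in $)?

One minimum-cost allocation:
  Bakery1–N: 30 trays
  Bakery2–M: 35 trays
  Bakery3–K: 20 trays
  Bakery3–L: 20 trays
  Bakery3–M: 5 trays
  Bakery3–N: 30 trays
Total cost = $1635.
(Supply check: Bakery1 ships 30; Bakery2 ships 35; Bakery3 ships 75.)

1635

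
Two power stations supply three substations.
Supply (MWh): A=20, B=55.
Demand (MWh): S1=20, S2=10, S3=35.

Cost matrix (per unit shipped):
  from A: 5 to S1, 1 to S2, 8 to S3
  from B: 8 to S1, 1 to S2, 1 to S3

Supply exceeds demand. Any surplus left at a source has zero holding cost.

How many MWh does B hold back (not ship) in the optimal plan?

Minimum-cost shipments:
  A to S1: 20 MWh
  B to S2: 10 MWh
  B to S3: 35 MWh
Total cost = 145.
B ships 45 of its 55, leaving 10.

10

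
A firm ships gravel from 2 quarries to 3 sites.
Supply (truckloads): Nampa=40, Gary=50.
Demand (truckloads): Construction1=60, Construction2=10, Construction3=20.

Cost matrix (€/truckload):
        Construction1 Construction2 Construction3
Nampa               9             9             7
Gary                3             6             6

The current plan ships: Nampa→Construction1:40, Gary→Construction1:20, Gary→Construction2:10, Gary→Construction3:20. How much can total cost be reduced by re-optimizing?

130

Current plan cost = 40·9 + 20·3 + 10·6 + 20·6 = €600.
Optimal plan:
  Nampa→Construction1: 10 × €9 = €90
  Nampa→Construction2: 10 × €9 = €90
  Nampa→Construction3: 20 × €7 = €140
  Gary→Construction1: 50 × €3 = €150
Optimal cost = €470.
Saving = 600 − 470 = €130.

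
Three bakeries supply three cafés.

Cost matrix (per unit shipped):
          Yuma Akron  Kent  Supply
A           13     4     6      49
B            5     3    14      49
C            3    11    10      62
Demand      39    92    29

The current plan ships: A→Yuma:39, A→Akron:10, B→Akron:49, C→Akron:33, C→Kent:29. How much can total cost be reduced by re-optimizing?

Current plan cost = 39·13 + 10·4 + 49·3 + 33·11 + 29·10 = 1347.
Optimal plan:
  A–Akron: 43 × 4 = 172
  A–Kent: 6 × 6 = 36
  B–Akron: 49 × 3 = 147
  C–Yuma: 39 × 3 = 117
  C–Kent: 23 × 10 = 230
Optimal cost = 702.
Saving = 1347 − 702 = 645.

645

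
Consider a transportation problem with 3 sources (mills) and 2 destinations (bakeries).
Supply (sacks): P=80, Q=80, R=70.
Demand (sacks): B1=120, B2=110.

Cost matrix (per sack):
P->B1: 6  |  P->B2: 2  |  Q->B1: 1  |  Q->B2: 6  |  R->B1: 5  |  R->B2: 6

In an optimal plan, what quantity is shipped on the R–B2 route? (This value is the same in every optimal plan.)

30

Solving gives:
  P to B2: 80 sacks
  Q to B1: 80 sacks
  R to B1: 40 sacks
  R to B2: 30 sacks
Total cost = 620.
So R→B2 carries 30 sacks.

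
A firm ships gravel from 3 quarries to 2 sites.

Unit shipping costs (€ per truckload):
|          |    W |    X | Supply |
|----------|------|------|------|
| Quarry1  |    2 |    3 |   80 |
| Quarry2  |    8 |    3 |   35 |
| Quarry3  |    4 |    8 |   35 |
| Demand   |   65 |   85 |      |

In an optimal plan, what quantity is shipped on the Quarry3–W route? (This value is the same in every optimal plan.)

Solving gives:
  Quarry1–W: 30 × €2 = €60
  Quarry1–X: 50 × €3 = €150
  Quarry2–X: 35 × €3 = €105
  Quarry3–W: 35 × €4 = €140
Total cost = €455.
So Quarry3→W carries 35 truckloads.

35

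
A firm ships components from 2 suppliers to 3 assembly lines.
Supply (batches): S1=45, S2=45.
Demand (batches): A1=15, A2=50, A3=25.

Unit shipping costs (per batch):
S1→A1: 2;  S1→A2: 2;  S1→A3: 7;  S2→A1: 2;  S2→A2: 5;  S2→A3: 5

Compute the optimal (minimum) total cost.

270

An optimal shipping plan:
  S1 to A2: 45 × 2 = 90
  S2 to A1: 15 × 2 = 30
  S2 to A2: 5 × 5 = 25
  S2 to A3: 25 × 5 = 125
Total = 90 + 30 + 25 + 125 = 270.
(Supply check: S1 ships 45; S2 ships 45.)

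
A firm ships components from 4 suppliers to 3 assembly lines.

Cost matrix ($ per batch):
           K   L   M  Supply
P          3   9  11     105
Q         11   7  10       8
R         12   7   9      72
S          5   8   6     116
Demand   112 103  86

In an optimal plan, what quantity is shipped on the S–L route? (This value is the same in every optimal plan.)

23

Optimal shipments:
  P to K: 105 batches
  Q to L: 8 batches
  R to L: 72 batches
  S to K: 7 batches
  S to L: 23 batches
  S to M: 86 batches
Total cost = $1610.
So S→L carries 23 batches.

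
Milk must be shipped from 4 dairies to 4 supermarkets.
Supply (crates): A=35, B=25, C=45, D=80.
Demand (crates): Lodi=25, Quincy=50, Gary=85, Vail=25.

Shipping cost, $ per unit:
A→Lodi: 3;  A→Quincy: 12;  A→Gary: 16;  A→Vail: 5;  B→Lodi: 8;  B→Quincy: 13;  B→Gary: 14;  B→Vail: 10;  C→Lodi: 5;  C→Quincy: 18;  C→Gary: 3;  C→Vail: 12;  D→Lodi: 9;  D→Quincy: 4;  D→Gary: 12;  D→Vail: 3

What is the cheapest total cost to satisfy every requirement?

1035

Optimal allocation:
  A→Lodi: 25 × $3 = $75
  A→Vail: 10 × $5 = $50
  B→Gary: 25 × $14 = $350
  C→Gary: 45 × $3 = $135
  D→Quincy: 50 × $4 = $200
  D→Gary: 15 × $12 = $180
  D→Vail: 15 × $3 = $45
Total = 75 + 50 + 350 + 135 + 200 + 180 + 45 = $1035.
(Supply check: A ships 35; B ships 25; C ships 45; D ships 80.)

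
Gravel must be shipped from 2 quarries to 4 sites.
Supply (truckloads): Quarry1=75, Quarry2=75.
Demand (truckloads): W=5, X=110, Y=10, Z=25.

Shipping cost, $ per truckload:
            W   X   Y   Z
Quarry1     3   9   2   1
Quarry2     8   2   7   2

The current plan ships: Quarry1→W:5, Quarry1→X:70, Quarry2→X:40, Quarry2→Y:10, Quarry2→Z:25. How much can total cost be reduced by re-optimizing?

Current plan cost = 5·3 + 70·9 + 40·2 + 10·7 + 25·2 = $845.
Optimal plan:
  Quarry1→W: 5 × $3 = $15
  Quarry1→X: 35 × $9 = $315
  Quarry1→Y: 10 × $2 = $20
  Quarry1→Z: 25 × $1 = $25
  Quarry2→X: 75 × $2 = $150
Optimal cost = $525.
Saving = 845 − 525 = $320.

320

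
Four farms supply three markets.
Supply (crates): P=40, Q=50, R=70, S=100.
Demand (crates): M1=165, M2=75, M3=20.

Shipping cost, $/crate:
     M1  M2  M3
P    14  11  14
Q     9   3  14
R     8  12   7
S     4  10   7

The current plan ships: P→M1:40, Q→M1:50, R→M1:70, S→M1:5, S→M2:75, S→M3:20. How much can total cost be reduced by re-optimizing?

905

Current plan cost = 40·14 + 50·9 + 70·8 + 5·4 + 75·10 + 20·7 = $2480.
Optimal plan:
  P->M1: 15 × $14 = $210
  P->M2: 25 × $11 = $275
  Q->M2: 50 × $3 = $150
  R->M1: 50 × $8 = $400
  R->M3: 20 × $7 = $140
  S->M1: 100 × $4 = $400
Optimal cost = $1575.
Saving = 2480 − 1575 = $905.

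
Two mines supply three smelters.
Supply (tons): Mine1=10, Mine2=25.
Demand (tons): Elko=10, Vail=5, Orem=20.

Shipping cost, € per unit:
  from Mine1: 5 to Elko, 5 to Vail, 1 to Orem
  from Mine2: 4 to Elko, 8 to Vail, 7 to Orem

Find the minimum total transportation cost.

160

An optimal shipping plan:
  Mine1 to Orem: 10 tons
  Mine2 to Elko: 10 tons
  Mine2 to Vail: 5 tons
  Mine2 to Orem: 10 tons
Total cost = €160.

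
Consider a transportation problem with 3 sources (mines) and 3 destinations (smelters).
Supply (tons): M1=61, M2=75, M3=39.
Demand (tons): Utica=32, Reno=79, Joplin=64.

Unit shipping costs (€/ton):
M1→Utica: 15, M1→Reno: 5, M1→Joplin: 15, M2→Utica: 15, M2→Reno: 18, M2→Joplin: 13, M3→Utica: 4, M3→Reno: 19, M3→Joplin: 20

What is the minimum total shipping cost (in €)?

1596

A cheapest plan:
  M1→Reno: 61 × €5 = €305
  M2→Reno: 11 × €18 = €198
  M2→Joplin: 64 × €13 = €832
  M3→Utica: 32 × €4 = €128
  M3→Reno: 7 × €19 = €133
Total = 305 + 198 + 832 + 128 + 133 = €1596.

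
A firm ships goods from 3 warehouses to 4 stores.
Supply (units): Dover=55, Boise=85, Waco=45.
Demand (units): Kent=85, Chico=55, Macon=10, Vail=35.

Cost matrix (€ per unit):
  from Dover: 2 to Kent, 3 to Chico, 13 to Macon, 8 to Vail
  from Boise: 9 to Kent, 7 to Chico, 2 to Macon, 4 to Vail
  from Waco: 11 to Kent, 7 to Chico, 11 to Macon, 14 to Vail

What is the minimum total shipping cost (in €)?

Optimal allocation:
  Dover→Kent: 55 units
  Boise→Kent: 30 units
  Boise→Chico: 10 units
  Boise→Macon: 10 units
  Boise→Vail: 35 units
  Waco→Chico: 45 units
Total cost = €925.

925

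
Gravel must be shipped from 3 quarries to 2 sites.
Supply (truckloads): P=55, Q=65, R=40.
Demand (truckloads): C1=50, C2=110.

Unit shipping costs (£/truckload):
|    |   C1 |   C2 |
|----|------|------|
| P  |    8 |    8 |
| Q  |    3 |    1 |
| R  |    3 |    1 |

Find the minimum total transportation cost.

545

A cheapest plan:
  P to C1: 50 × £8 = £400
  P to C2: 5 × £8 = £40
  Q to C2: 65 × £1 = £65
  R to C2: 40 × £1 = £40
Total = 400 + 40 + 65 + 40 = £545.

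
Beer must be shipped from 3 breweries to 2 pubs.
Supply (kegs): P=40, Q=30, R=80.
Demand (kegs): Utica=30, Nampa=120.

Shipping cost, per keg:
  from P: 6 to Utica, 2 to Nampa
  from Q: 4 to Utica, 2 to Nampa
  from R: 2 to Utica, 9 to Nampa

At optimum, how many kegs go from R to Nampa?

50

The minimum-cost plan:
  P–Nampa: 40 kegs
  Q–Nampa: 30 kegs
  R–Utica: 30 kegs
  R–Nampa: 50 kegs
Total cost = 650.
So R→Nampa carries 50 kegs.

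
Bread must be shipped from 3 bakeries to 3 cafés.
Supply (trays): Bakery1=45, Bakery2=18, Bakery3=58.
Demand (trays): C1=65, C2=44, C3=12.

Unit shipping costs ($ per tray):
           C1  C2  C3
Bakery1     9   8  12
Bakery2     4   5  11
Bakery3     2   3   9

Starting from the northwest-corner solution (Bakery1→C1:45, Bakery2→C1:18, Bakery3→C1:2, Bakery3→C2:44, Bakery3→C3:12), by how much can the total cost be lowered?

Current plan cost = 45·9 + 18·4 + 2·2 + 44·3 + 12·9 = $721.
Optimal plan:
  Bakery1->C2: 33 × $8 = $264
  Bakery1->C3: 12 × $12 = $144
  Bakery2->C1: 18 × $4 = $72
  Bakery3->C1: 47 × $2 = $94
  Bakery3->C2: 11 × $3 = $33
Optimal cost = $607.
Saving = 721 − 607 = $114.

114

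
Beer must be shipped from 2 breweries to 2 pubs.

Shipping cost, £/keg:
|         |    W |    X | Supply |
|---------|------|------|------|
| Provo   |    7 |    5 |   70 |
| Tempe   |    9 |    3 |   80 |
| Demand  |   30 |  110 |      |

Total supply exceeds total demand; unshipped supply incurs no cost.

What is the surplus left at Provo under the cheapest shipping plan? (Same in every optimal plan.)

Minimum-cost shipments:
  Provo->W: 30 kegs
  Provo->X: 30 kegs
  Tempe->X: 80 kegs
Total cost = £600.
Provo ships 60 of its 70, leaving 10.

10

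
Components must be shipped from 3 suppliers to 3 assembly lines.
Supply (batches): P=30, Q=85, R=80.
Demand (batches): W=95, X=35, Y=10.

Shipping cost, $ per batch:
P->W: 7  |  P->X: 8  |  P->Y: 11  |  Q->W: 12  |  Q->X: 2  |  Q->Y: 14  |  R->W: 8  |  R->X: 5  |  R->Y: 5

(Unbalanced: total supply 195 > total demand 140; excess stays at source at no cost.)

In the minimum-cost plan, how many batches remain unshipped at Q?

50

An optimal plan:
  P→W: 30 × $7 = $210
  Q→X: 35 × $2 = $70
  R→W: 65 × $8 = $520
  R→Y: 10 × $5 = $50
Total cost = $850.
Q ships 35 of its 85, leaving 50.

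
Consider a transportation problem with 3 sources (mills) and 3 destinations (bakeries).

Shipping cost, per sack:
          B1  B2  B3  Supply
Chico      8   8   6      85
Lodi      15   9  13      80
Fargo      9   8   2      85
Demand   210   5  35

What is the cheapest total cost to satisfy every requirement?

Optimal allocation:
  Chico–B1: 85 × 8 = 680
  Lodi–B1: 75 × 15 = 1125
  Lodi–B2: 5 × 9 = 45
  Fargo–B1: 50 × 9 = 450
  Fargo–B3: 35 × 2 = 70
Total = 680 + 1125 + 45 + 450 + 70 = 2370.

2370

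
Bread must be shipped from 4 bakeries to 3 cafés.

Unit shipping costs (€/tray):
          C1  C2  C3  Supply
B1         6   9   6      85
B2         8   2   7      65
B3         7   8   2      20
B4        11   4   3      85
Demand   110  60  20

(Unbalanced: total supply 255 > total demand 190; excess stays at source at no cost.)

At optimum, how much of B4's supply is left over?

Minimum-cost shipments:
  B1 to C1: 85 trays
  B2 to C1: 5 trays
  B2 to C2: 60 trays
  B3 to C1: 20 trays
  B4 to C3: 20 trays
Total cost = €870.
B4 ships 20 of its 85, leaving 65.

65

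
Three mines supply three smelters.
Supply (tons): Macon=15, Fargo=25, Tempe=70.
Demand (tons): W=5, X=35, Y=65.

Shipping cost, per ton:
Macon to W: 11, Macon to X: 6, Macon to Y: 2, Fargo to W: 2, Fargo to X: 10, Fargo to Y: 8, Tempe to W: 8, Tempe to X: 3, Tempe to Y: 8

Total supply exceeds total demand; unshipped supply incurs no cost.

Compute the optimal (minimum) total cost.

Optimal allocation:
  Macon->Y: 15 × 2 = 30
  Fargo->W: 5 × 2 = 10
  Fargo->Y: 20 × 8 = 160
  Tempe->X: 35 × 3 = 105
  Tempe->Y: 30 × 8 = 240
Total = 30 + 10 + 160 + 105 + 240 = 545.

545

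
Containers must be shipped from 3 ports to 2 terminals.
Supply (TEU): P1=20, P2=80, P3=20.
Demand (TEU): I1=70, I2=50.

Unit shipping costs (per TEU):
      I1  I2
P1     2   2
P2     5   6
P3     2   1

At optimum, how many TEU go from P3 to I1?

The minimum-cost plan:
  P1→I2: 20 TEU
  P2→I1: 70 TEU
  P2→I2: 10 TEU
  P3→I2: 20 TEU
Total cost = 470.
The route P3→I1 is not used.

0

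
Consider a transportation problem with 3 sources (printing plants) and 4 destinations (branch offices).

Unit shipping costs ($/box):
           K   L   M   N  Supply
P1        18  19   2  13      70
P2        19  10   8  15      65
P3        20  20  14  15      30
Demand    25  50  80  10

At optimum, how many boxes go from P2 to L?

Optimal shipments:
  P1 to M: 70 × $2 = $140
  P2 to K: 5 × $19 = $95
  P2 to L: 50 × $10 = $500
  P2 to M: 10 × $8 = $80
  P3 to K: 20 × $20 = $400
  P3 to N: 10 × $15 = $150
Total cost = $1365.
So P2→L carries 50 boxes.

50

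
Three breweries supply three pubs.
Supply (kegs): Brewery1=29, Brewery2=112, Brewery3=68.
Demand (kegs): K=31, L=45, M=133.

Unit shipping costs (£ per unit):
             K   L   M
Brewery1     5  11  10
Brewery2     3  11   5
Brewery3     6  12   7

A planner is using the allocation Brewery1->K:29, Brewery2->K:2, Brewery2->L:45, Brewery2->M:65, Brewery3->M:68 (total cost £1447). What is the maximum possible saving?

74

Current plan cost = 29·5 + 2·3 + 45·11 + 65·5 + 68·7 = £1447.
Optimal plan:
  Brewery1–L: 29 × £11 = £319
  Brewery2–K: 31 × £3 = £93
  Brewery2–M: 81 × £5 = £405
  Brewery3–L: 16 × £12 = £192
  Brewery3–M: 52 × £7 = £364
Optimal cost = £1373.
Saving = 1447 − 1373 = £74.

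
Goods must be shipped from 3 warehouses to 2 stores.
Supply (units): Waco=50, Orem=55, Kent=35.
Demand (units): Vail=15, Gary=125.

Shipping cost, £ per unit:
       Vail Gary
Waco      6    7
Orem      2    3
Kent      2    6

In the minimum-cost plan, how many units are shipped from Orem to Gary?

Optimal shipments:
  Waco–Gary: 50 × £7 = £350
  Orem–Gary: 55 × £3 = £165
  Kent–Vail: 15 × £2 = £30
  Kent–Gary: 20 × £6 = £120
Total cost = £665.
So Orem→Gary carries 55 units.

55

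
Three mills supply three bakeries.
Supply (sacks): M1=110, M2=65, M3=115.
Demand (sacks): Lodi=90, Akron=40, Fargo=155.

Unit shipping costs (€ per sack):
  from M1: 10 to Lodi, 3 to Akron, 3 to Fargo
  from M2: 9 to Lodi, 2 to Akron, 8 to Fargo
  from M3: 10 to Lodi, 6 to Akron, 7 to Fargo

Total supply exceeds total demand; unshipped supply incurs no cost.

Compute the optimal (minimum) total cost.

Optimal allocation:
  M1->Fargo: 110 sacks
  M2->Lodi: 25 sacks
  M2->Akron: 40 sacks
  M3->Lodi: 65 sacks
  M3->Fargo: 45 sacks
Total cost = €1600.

1600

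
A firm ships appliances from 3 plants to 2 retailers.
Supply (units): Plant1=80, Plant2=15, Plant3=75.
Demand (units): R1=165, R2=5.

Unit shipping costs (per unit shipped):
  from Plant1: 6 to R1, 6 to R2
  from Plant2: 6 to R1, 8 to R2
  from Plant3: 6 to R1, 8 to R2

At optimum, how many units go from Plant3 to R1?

75

The minimum-cost plan:
  Plant1->R1: 75 × 6 = 450
  Plant1->R2: 5 × 6 = 30
  Plant2->R1: 15 × 6 = 90
  Plant3->R1: 75 × 6 = 450
Total cost = 1020.
So Plant3→R1 carries 75 units.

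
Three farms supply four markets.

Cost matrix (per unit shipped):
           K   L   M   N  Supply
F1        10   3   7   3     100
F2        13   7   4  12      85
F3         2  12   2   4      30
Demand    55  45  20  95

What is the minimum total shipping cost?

An optimal shipping plan:
  F1 to L: 5 × 3 = 15
  F1 to N: 95 × 3 = 285
  F2 to K: 25 × 13 = 325
  F2 to L: 40 × 7 = 280
  F2 to M: 20 × 4 = 80
  F3 to K: 30 × 2 = 60
Total = 15 + 285 + 325 + 280 + 80 + 60 = 1045.

1045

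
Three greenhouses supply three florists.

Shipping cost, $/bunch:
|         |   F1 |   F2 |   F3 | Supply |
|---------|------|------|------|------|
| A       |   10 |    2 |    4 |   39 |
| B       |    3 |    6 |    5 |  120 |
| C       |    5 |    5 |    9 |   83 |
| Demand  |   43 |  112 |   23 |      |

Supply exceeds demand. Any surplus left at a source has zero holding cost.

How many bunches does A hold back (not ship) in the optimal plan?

Minimum-cost shipments:
  A->F2: 39 × $2 = $78
  B->F1: 43 × $3 = $129
  B->F3: 23 × $5 = $115
  C->F2: 73 × $5 = $365
Total cost = $687.
A ships 39 of its 39, leaving 0.

0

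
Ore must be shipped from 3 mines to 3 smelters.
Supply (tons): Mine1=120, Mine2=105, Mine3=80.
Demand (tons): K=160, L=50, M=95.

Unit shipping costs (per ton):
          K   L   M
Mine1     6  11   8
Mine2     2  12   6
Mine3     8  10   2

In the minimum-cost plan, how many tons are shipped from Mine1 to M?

15

The minimum-cost plan:
  Mine1→K: 55 × 6 = 330
  Mine1→L: 50 × 11 = 550
  Mine1→M: 15 × 8 = 120
  Mine2→K: 105 × 2 = 210
  Mine3→M: 80 × 2 = 160
Total cost = 1370.
So Mine1→M carries 15 tons.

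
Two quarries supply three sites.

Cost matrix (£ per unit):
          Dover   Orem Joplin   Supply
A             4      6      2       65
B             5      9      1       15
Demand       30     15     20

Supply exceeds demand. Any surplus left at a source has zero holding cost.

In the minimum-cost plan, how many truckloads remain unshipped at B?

Minimum-cost shipments:
  A to Dover: 30 × £4 = £120
  A to Orem: 15 × £6 = £90
  A to Joplin: 5 × £2 = £10
  B to Joplin: 15 × £1 = £15
Total cost = £235.
B ships 15 of its 15, leaving 0.

0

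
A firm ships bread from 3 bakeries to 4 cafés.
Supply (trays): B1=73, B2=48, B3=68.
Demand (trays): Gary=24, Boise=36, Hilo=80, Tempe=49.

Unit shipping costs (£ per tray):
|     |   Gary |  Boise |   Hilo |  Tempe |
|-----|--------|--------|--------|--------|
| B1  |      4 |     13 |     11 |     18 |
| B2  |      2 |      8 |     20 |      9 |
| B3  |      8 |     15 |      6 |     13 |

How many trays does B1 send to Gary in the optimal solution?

Solving gives:
  B1–Gary: 24 × £4 = £96
  B1–Boise: 36 × £13 = £468
  B1–Hilo: 12 × £11 = £132
  B1–Tempe: 1 × £18 = £18
  B2–Tempe: 48 × £9 = £432
  B3–Hilo: 68 × £6 = £408
Total cost = £1554.
So B1→Gary carries 24 trays.

24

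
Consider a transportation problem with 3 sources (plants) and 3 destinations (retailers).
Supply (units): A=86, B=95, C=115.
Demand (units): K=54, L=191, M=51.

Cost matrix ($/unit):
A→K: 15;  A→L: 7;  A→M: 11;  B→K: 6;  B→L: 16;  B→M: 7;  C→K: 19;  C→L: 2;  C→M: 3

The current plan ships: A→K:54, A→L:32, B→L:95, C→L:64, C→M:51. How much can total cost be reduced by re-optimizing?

1382

Current plan cost = 54·15 + 32·7 + 95·16 + 64·2 + 51·3 = $2835.
Optimal plan:
  A->L: 86 × $7 = $602
  B->K: 54 × $6 = $324
  B->M: 41 × $7 = $287
  C->L: 105 × $2 = $210
  C->M: 10 × $3 = $30
Optimal cost = $1453.
Saving = 2835 − 1453 = $1382.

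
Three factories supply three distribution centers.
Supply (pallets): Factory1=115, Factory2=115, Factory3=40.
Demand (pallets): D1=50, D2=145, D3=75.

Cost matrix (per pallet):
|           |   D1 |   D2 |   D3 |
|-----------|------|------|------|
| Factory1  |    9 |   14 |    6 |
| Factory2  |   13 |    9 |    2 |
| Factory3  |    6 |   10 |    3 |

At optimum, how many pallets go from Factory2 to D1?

0

Solving gives:
  Factory1→D1: 40 × 9 = 360
  Factory1→D3: 75 × 6 = 450
  Factory2→D2: 115 × 9 = 1035
  Factory3→D1: 10 × 6 = 60
  Factory3→D2: 30 × 10 = 300
Total cost = 2205.
The route Factory2→D1 is not used.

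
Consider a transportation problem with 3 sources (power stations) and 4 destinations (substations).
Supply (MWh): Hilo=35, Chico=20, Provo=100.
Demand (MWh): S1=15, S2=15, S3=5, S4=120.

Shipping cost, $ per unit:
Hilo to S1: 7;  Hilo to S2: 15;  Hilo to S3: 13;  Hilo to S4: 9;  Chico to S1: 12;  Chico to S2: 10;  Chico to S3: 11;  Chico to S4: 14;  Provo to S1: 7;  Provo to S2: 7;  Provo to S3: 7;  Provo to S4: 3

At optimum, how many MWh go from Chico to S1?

0

The minimum-cost plan:
  Hilo->S1: 15 MWh
  Hilo->S4: 20 MWh
  Chico->S2: 15 MWh
  Chico->S3: 5 MWh
  Provo->S4: 100 MWh
Total cost = $790.
The route Chico→S1 is not used.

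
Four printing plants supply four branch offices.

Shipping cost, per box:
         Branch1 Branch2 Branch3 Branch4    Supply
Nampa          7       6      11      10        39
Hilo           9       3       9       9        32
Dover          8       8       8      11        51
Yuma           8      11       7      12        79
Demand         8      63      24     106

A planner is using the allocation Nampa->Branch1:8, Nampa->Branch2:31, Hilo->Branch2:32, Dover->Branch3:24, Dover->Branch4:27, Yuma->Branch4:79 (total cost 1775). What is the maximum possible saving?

56

Current plan cost = 8·7 + 31·6 + 32·3 + 24·8 + 27·11 + 79·12 = 1775.
Optimal plan:
  Nampa–Branch2: 31 × 6 = 186
  Nampa–Branch4: 8 × 10 = 80
  Hilo–Branch2: 32 × 3 = 96
  Dover–Branch4: 51 × 11 = 561
  Yuma–Branch1: 8 × 8 = 64
  Yuma–Branch3: 24 × 7 = 168
  Yuma–Branch4: 47 × 12 = 564
Optimal cost = 1719.
Saving = 1775 − 1719 = 56.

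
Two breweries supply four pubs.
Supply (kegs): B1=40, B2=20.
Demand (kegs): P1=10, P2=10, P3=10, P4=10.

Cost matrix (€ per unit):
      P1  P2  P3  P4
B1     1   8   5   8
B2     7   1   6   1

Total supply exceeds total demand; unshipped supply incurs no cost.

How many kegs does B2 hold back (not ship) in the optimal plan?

0

An optimal plan:
  B1 to P1: 10 × €1 = €10
  B1 to P3: 10 × €5 = €50
  B2 to P2: 10 × €1 = €10
  B2 to P4: 10 × €1 = €10
Total cost = €80.
B2 ships 20 of its 20, leaving 0.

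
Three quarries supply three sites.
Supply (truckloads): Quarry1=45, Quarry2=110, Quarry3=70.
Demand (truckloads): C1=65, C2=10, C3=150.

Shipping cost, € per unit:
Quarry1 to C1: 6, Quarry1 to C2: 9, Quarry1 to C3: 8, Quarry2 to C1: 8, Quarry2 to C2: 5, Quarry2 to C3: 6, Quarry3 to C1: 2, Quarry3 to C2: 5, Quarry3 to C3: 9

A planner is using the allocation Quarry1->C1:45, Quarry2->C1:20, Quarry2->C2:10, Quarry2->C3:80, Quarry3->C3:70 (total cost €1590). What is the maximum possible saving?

420

Current plan cost = 45·6 + 20·8 + 10·5 + 80·6 + 70·9 = €1590.
Optimal plan:
  Quarry1→C3: 45 truckloads
  Quarry2→C2: 5 truckloads
  Quarry2→C3: 105 truckloads
  Quarry3→C1: 65 truckloads
  Quarry3→C2: 5 truckloads
Optimal cost = €1170.
Saving = 1590 − 1170 = €420.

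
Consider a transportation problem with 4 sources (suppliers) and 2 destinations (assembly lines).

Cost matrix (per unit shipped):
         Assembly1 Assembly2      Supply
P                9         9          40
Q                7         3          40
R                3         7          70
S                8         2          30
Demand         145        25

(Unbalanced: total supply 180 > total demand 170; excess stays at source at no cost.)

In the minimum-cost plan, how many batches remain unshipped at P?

An optimal plan:
  P→Assembly1: 30 × 9 = 270
  Q→Assembly1: 40 × 7 = 280
  R→Assembly1: 70 × 3 = 210
  S→Assembly1: 5 × 8 = 40
  S→Assembly2: 25 × 2 = 50
Total cost = 850.
P ships 30 of its 40, leaving 10.

10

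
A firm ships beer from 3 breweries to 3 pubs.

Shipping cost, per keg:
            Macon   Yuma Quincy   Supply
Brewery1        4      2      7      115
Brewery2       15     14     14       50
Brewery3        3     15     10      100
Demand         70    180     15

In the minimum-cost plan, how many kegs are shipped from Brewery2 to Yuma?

50

Optimal shipments:
  Brewery1–Yuma: 115 × 2 = 230
  Brewery2–Yuma: 50 × 14 = 700
  Brewery3–Macon: 70 × 3 = 210
  Brewery3–Yuma: 15 × 15 = 225
  Brewery3–Quincy: 15 × 10 = 150
Total cost = 1515.
So Brewery2→Yuma carries 50 kegs.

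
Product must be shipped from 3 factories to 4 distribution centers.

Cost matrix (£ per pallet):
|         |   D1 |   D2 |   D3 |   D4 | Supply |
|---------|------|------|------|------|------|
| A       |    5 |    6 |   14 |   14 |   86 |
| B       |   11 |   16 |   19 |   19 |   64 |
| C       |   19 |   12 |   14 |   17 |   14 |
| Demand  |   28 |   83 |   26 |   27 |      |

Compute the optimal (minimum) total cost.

A cheapest plan:
  A→D1: 3 × £5 = £15
  A→D2: 83 × £6 = £498
  B→D1: 25 × £11 = £275
  B→D3: 12 × £19 = £228
  B→D4: 27 × £19 = £513
  C→D3: 14 × £14 = £196
Total = 15 + 498 + 275 + 228 + 513 + 196 = £1725.
(Supply check: A ships 86; B ships 64; C ships 14.)

1725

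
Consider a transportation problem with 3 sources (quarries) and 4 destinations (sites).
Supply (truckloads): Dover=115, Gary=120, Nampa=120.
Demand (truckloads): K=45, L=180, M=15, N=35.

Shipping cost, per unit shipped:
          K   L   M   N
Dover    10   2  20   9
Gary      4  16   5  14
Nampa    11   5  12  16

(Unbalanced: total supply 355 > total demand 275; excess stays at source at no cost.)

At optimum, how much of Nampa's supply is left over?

Minimum-cost shipments:
  Dover->L: 80 × 2 = 160
  Dover->N: 35 × 9 = 315
  Gary->K: 45 × 4 = 180
  Gary->M: 15 × 5 = 75
  Nampa->L: 100 × 5 = 500
Total cost = 1230.
Nampa ships 100 of its 120, leaving 20.

20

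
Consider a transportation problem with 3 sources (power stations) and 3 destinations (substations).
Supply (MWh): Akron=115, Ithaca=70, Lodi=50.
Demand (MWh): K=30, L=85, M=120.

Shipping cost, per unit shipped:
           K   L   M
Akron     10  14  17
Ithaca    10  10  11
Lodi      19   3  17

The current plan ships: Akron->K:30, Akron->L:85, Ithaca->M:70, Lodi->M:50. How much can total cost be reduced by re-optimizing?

Current plan cost = 30·10 + 85·14 + 70·11 + 50·17 = 3110.
Optimal plan:
  Akron–K: 30 MWh
  Akron–L: 35 MWh
  Akron–M: 50 MWh
  Ithaca–M: 70 MWh
  Lodi–L: 50 MWh
Optimal cost = 2560.
Saving = 3110 − 2560 = 550.

550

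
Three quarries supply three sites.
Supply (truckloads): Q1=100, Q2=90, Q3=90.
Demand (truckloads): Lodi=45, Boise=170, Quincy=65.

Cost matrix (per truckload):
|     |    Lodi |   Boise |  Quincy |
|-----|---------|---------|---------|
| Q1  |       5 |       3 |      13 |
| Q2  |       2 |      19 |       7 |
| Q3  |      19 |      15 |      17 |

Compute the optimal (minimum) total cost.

2095

A cheapest plan:
  Q1->Boise: 100 × 3 = 300
  Q2->Lodi: 45 × 2 = 90
  Q2->Quincy: 45 × 7 = 315
  Q3->Boise: 70 × 15 = 1050
  Q3->Quincy: 20 × 17 = 340
Total = 300 + 90 + 315 + 1050 + 340 = 2095.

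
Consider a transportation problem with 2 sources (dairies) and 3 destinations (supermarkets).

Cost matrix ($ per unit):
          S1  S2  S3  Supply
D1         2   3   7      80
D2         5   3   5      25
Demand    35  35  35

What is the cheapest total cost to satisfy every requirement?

370

An optimal shipping plan:
  D1 to S1: 35 crates
  D1 to S2: 35 crates
  D1 to S3: 10 crates
  D2 to S3: 25 crates
Total cost = $370.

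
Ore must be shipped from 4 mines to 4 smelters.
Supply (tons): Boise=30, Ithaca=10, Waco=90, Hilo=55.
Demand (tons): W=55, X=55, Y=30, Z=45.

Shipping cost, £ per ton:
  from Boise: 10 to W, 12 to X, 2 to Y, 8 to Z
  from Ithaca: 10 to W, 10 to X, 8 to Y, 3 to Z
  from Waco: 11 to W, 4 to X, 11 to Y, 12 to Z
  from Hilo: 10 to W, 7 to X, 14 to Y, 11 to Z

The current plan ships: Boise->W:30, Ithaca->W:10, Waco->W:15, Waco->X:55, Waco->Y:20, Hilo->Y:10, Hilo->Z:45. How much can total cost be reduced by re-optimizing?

360

Current plan cost = 30·10 + 10·10 + 15·11 + 55·4 + 20·11 + 10·14 + 45·11 = £1640.
Optimal plan:
  Boise to Y: 30 tons
  Ithaca to Z: 10 tons
  Waco to W: 35 tons
  Waco to X: 55 tons
  Hilo to W: 20 tons
  Hilo to Z: 35 tons
Optimal cost = £1280.
Saving = 1640 − 1280 = £360.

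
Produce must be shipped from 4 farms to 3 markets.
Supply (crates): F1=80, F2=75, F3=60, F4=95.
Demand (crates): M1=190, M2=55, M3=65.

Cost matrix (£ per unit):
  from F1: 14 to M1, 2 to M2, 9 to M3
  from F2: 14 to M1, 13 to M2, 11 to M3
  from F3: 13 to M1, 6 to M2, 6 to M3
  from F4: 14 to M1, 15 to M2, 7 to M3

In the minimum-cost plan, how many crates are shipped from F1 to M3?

The minimum-cost plan:
  F1 to M1: 25 × £14 = £350
  F1 to M2: 55 × £2 = £110
  F2 to M1: 75 × £14 = £1050
  F3 to M1: 60 × £13 = £780
  F4 to M1: 30 × £14 = £420
  F4 to M3: 65 × £7 = £455
Total cost = £3165.
The route F1→M3 is not used.

0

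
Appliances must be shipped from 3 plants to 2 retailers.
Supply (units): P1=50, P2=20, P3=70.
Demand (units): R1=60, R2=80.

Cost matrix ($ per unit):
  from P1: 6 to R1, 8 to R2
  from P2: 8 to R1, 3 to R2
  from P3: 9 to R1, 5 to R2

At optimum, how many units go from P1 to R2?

0

Optimal shipments:
  P1 to R1: 50 × $6 = $300
  P2 to R2: 20 × $3 = $60
  P3 to R1: 10 × $9 = $90
  P3 to R2: 60 × $5 = $300
Total cost = $750.
The route P1→R2 is not used.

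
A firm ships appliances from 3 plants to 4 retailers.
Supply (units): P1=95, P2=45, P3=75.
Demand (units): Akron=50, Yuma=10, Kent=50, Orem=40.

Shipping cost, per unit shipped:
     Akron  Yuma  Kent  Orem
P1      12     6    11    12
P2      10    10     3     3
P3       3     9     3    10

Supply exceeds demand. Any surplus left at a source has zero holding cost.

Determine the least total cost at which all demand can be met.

640

An optimal shipping plan:
  P1–Yuma: 10 × 6 = 60
  P1–Kent: 20 × 11 = 220
  P2–Kent: 5 × 3 = 15
  P2–Orem: 40 × 3 = 120
  P3–Akron: 50 × 3 = 150
  P3–Kent: 25 × 3 = 75
Total = 60 + 220 + 15 + 120 + 150 + 75 = 640.
(Supply check: P1 ships 30; P2 ships 45; P3 ships 75.)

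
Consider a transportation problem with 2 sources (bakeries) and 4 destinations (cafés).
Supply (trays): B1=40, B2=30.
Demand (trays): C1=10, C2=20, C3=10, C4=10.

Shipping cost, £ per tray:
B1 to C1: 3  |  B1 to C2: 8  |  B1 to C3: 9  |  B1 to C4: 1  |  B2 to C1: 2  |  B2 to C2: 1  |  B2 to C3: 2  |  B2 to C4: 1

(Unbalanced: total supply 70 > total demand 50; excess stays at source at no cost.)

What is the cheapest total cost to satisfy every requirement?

80

One minimum-cost allocation:
  B1→C1: 10 × £3 = £30
  B1→C4: 10 × £1 = £10
  B2→C2: 20 × £1 = £20
  B2→C3: 10 × £2 = £20
Total = 30 + 10 + 20 + 20 = £80.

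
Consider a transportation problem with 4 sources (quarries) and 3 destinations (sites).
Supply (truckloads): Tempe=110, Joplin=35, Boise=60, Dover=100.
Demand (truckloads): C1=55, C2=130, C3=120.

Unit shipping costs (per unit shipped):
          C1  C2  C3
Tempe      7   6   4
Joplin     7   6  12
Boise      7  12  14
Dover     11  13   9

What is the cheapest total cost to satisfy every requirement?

A cheapest plan:
  Tempe–C2: 90 × 6 = 540
  Tempe–C3: 20 × 4 = 80
  Joplin–C2: 35 × 6 = 210
  Boise–C1: 55 × 7 = 385
  Boise–C2: 5 × 12 = 60
  Dover–C3: 100 × 9 = 900
Total = 540 + 80 + 210 + 385 + 60 + 900 = 2175.

2175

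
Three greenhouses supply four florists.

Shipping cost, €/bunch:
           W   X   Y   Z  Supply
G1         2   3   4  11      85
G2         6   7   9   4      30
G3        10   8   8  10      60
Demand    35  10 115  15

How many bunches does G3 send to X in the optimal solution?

0

The minimum-cost plan:
  G1→W: 20 × €2 = €40
  G1→X: 10 × €3 = €30
  G1→Y: 55 × €4 = €220
  G2→W: 15 × €6 = €90
  G2→Z: 15 × €4 = €60
  G3→Y: 60 × €8 = €480
Total cost = €920.
The route G3→X is not used.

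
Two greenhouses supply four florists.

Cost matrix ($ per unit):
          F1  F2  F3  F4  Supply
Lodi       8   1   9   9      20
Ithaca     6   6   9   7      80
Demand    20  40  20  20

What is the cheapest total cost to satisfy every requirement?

580

Optimal allocation:
  Lodi–F2: 20 × $1 = $20
  Ithaca–F1: 20 × $6 = $120
  Ithaca–F2: 20 × $6 = $120
  Ithaca–F3: 20 × $9 = $180
  Ithaca–F4: 20 × $7 = $140
Total = 20 + 120 + 120 + 180 + 140 = $580.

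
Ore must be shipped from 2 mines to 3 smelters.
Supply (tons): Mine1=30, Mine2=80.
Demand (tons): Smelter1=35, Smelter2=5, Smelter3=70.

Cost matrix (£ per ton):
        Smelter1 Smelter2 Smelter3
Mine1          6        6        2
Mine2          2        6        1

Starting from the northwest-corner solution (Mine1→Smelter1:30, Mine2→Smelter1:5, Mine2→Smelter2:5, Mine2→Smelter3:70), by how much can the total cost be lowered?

Current plan cost = 30·6 + 5·2 + 5·6 + 70·1 = £290.
Optimal plan:
  Mine1->Smelter2: 5 × £6 = £30
  Mine1->Smelter3: 25 × £2 = £50
  Mine2->Smelter1: 35 × £2 = £70
  Mine2->Smelter3: 45 × £1 = £45
Optimal cost = £195.
Saving = 290 − 195 = £95.

95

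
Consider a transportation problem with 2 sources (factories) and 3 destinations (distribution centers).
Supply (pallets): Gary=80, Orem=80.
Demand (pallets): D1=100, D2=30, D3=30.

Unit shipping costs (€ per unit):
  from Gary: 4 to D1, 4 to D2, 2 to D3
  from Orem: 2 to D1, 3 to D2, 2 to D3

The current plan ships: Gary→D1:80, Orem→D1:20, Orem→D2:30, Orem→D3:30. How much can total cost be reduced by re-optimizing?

90

Current plan cost = 80·4 + 20·2 + 30·3 + 30·2 = €510.
Optimal plan:
  Gary→D1: 20 × €4 = €80
  Gary→D2: 30 × €4 = €120
  Gary→D3: 30 × €2 = €60
  Orem→D1: 80 × €2 = €160
Optimal cost = €420.
Saving = 510 − 420 = €90.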